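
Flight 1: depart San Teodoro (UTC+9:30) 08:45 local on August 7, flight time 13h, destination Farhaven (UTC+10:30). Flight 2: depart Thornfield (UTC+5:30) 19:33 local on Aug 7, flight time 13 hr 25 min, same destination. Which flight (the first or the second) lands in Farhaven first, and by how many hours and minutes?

Flight 1 in UTC: 08:45 − 9:30 = 23:15 on Aug 6.
+13 hours → arrive 12:15 UTC on Aug 7.
Flight 2 in UTC: 19:33 − 5:30 = 14:03 on Aug 7.
+13 hours 25 minutes → arrive 03:28 UTC on Aug 8.
Flight 1 lands earlier by 15 hours 13 minutes.

the first, by 15 hours 13 minutes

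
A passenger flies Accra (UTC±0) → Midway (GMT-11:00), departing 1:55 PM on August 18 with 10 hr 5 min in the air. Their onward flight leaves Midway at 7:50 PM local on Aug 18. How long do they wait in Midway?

6 hours 50 minutes

Accra is at UTC+0, so departure is already 1:55 PM UTC on Aug 18.
Add 10 hours 5 minutes flight time → 12:00 AM UTC (Aug 19).
Midway is UTC−11:00, so local arrival = 12:00 AM − 11:00 = 1:00 PM on Aug 18.
Layover = 7:50 PM − 1:00 PM = 6 hours 50 minutes.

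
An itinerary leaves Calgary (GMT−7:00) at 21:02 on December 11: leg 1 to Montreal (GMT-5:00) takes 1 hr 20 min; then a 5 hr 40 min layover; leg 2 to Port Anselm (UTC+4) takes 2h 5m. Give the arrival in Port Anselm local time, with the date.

17:07 on December 12

Convert departure to UTC: 21:02 + 7:00 = 04:02 UTC on Dec 12.
Add 1 hour and 20 minutes leg 1 → 05:22 UTC.
Add 5 hours and 40 minutes layover in Montreal → 11:02 UTC.
Add 2 hours 5 minutes leg 2 → 13:07 UTC.
Port Anselm is UTC+4:00, so local arrival = 13:07 + 4:00 = 17:07 on Dec 12.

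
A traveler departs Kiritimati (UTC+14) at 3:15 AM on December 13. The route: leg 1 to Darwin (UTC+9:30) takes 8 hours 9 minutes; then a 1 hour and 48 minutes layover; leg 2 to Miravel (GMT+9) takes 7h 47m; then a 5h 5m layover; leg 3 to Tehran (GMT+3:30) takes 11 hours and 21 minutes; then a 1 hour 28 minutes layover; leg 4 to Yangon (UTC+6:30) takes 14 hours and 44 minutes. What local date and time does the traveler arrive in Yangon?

10:07 PM on Dec 14

Convert departure to UTC: 3:15 AM − 14:00 = 1:15 PM UTC on Dec 12.
Add 8 hours and 9 minutes leg 1 → 9:24 PM UTC.
Add 1 hour 48 minutes layover in Darwin → 11:12 PM UTC.
Add 7 hours 47 minutes leg 2 → 6:59 AM UTC (Dec 13).
Add 5 hours 5 minutes layover in Miravel → 12:04 PM UTC.
Add 11 hours 21 minutes leg 3 → 11:25 PM UTC.
Add 1 hour and 28 minutes layover in Tehran → 12:53 AM UTC (Dec 14).
Add 14 hours and 44 minutes leg 4 → 3:37 PM UTC.
Yangon is UTC+6:30, so local arrival = 3:37 PM + 6:30 = 10:07 PM on Dec 14.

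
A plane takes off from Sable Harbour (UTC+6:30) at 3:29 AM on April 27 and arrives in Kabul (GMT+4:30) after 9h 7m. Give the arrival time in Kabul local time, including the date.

10:36 AM on April 27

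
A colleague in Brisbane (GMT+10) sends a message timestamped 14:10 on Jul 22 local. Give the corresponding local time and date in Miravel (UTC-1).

In UTC: 14:10 − 10:00 = 04:10 on Jul 22.
Miravel is UTC−1:00: 04:10 − 1:00 = 03:10 on Jul 22.

03:10 on July 22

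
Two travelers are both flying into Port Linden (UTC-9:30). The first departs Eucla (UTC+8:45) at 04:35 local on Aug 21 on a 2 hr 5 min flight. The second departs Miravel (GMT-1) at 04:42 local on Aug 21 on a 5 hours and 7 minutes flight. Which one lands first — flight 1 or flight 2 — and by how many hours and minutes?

Flight 1 in UTC: 04:35 − 8:45 = 19:50 on Aug 20.
+2 hours 5 minutes → arrive 21:55 UTC on Aug 20.
Flight 2 in UTC: 04:42 + 1:00 = 05:42 on Aug 21.
+5 hours and 7 minutes → arrive 10:49 UTC on Aug 21.
Flight 1 lands earlier by 12 hours 54 minutes.

the first, by 12 hours 54 minutes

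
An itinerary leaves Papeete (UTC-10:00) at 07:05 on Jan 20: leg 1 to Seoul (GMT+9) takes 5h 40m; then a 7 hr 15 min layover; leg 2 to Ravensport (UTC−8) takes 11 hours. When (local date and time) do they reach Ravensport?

09:00 on January 21

Convert departure to UTC: 07:05 + 10:00 = 17:05 UTC on Jan 20.
Add 5 hours and 40 minutes leg 1 → 22:45 UTC.
Add 7 hours and 15 minutes layover in Seoul → 06:00 UTC (Jan 21).
Add 11 hours leg 2 → 17:00 UTC.
Ravensport is UTC−8:00, so local arrival = 17:00 − 8:00 = 09:00 on Jan 21.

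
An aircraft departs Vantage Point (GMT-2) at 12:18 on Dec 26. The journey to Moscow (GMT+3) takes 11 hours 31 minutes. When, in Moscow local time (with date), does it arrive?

04:49 on December 27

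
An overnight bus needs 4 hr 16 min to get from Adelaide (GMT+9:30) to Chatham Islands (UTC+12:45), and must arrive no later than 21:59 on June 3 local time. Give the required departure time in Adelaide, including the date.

Target arrival in UTC: 21:59 − 12:45 = 09:14 on Jun 3.
Subtract 4 hours and 16 minutes → departure 04:58 UTC on Jun 3.
Adelaide is UTC+9:30: 04:58 + 9:30 = 14:28 on Jun 3.

14:28 on June 3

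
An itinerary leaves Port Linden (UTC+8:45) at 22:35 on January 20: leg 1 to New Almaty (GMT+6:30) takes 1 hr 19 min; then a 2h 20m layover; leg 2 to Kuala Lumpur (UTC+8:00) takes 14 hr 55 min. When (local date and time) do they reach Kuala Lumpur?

16:24 on Jan 21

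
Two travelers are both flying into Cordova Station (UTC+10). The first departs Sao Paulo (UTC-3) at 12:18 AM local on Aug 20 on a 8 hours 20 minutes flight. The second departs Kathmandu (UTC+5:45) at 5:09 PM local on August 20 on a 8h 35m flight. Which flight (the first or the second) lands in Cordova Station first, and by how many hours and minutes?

the first, by 8 hours 21 minutes

Flight 1 in UTC: 12:18 AM + 3:00 = 3:18 AM on Aug 20.
+8 hours and 20 minutes → arrive 11:38 AM UTC on Aug 20.
Flight 2 in UTC: 5:09 PM − 5:45 = 11:24 AM on Aug 20.
+8 hours and 35 minutes → arrive 7:59 PM UTC on Aug 20.
Flight 1 lands earlier by 8 hours 21 minutes.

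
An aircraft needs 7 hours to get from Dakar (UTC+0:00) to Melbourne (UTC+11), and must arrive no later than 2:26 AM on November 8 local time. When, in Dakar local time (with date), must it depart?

8:26 AM on Nov 7

Target arrival in UTC: 2:26 AM − 11:00 = 3:26 PM on Nov 7.
Subtract 7 hours → departure 8:26 AM UTC on Nov 7.
Dakar is UTC+0, so departure is 8:26 AM on Nov 7.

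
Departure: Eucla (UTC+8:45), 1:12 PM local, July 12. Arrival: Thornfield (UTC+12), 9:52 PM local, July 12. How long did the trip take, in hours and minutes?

Departure in UTC: 1:12 PM − 8:45 = 4:27 AM on Jul 12.
Arrival in UTC: 9:52 PM − 12:00 = 9:52 AM on Jul 12.
Elapsed = 9:52 AM − 4:27 AM = 5 hours 25 minutes.

5 hours 25 minutes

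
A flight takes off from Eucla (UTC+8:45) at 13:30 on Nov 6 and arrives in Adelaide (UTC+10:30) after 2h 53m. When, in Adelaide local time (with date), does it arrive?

18:08 on November 6

Convert departure to UTC: 13:30 − 8:45 = 04:45 UTC on Nov 6.
Add 2 hours and 53 minutes travel time → 07:38 UTC.
Adelaide is UTC+10:30, so local arrival = 07:38 + 10:30 = 18:08 on Nov 6.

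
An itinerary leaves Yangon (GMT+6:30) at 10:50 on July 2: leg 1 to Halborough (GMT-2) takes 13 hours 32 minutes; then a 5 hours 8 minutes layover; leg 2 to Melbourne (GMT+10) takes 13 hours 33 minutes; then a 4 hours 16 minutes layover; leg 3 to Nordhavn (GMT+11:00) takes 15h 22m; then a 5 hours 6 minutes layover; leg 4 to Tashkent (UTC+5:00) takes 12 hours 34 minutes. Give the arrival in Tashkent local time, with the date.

06:51 on July 5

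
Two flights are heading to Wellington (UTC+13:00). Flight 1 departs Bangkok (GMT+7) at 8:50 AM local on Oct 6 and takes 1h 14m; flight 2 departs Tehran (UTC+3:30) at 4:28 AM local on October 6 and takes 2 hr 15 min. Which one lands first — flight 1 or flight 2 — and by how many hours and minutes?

Flight 1 in UTC: 8:50 AM − 7:00 = 1:50 AM on Oct 6.
+1 hour and 14 minutes → arrive 3:04 AM UTC on Oct 6.
Flight 2 in UTC: 4:28 AM − 3:30 = 12:58 AM on Oct 6.
+2 hours 15 minutes → arrive 3:13 AM UTC on Oct 6.
Flight 1 lands earlier by 9 minutes.

the first, by 9 minutes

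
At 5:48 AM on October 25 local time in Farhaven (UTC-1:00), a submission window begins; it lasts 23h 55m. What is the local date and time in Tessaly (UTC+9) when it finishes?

3:43 PM on October 26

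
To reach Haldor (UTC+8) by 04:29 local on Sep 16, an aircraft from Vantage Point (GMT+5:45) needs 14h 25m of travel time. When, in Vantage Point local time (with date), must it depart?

Target arrival in UTC: 04:29 − 8:00 = 20:29 on Sep 15.
Subtract 14 hours 25 minutes → departure 06:04 UTC on Sep 15.
Vantage Point is UTC+5:45: 06:04 + 5:45 = 11:49 on Sep 15.

11:49 on September 15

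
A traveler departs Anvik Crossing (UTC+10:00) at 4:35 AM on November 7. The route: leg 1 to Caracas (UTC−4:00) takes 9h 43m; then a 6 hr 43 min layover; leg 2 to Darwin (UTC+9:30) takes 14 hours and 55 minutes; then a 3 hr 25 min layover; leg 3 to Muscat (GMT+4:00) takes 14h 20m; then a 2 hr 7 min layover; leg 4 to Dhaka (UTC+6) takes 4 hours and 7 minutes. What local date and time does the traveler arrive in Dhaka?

7:55 AM on Nov 9

Convert departure to UTC: 4:35 AM − 10:00 = 6:35 PM UTC on Nov 6.
Add 9 hours 43 minutes leg 1 → 4:18 AM UTC (Nov 7).
Add 6 hours and 43 minutes layover in Caracas → 11:01 AM UTC.
Add 14 hours and 55 minutes leg 2 → 1:56 AM UTC (Nov 8).
Add 3 hours and 25 minutes layover in Darwin → 5:21 AM UTC.
Add 14 hours and 20 minutes leg 3 → 7:41 PM UTC.
Add 2 hours and 7 minutes layover in Muscat → 9:48 PM UTC.
Add 4 hours 7 minutes leg 4 → 1:55 AM UTC (Nov 9).
Dhaka is UTC+6:00, so local arrival = 1:55 AM + 6:00 = 7:55 AM on Nov 9.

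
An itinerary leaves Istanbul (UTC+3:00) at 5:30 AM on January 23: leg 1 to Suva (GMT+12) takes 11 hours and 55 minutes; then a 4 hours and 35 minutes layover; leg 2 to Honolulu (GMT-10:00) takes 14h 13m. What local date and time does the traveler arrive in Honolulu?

11:13 PM on Jan 23

Convert departure to UTC: 5:30 AM − 3:00 = 2:30 AM UTC on Jan 23.
Add 11 hours 55 minutes leg 1 → 2:25 PM UTC.
Add 4 hours 35 minutes layover in Suva → 7:00 PM UTC.
Add 14 hours and 13 minutes leg 2 → 9:13 AM UTC (Jan 24).
Honolulu is UTC−10:00, so local arrival = 9:13 AM − 10:00 = 11:13 PM on Jan 23.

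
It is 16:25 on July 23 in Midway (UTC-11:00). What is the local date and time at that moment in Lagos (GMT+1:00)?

04:25 on July 24

Lagos is 12:00 ahead of Midway.
Shift by the zone difference: 16:25 + 12:00 = 04:25 on Jul 24 in Lagos.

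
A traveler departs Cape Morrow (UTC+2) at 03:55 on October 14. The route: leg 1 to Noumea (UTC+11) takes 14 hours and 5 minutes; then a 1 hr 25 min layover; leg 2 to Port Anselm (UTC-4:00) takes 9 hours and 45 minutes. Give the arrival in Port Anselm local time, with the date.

Convert departure to UTC: 03:55 − 2:00 = 01:55 UTC on Oct 14.
Add 14 hours 5 minutes leg 1 → 16:00 UTC.
Add 1 hour 25 minutes layover in Noumea → 17:25 UTC.
Add 9 hours 45 minutes leg 2 → 03:10 UTC (Oct 15).
Port Anselm is UTC−4:00, so local arrival = 03:10 − 4:00 = 23:10 on Oct 14.

23:10 on October 14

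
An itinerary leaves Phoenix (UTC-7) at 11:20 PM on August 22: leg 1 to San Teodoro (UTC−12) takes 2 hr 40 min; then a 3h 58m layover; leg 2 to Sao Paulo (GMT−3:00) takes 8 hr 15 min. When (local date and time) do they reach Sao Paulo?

Convert departure to UTC: 11:20 PM + 7:00 = 6:20 AM UTC on Aug 23.
Add 2 hours and 40 minutes leg 1 → 9:00 AM UTC.
Add 3 hours 58 minutes layover in San Teodoro → 12:58 PM UTC.
Add 8 hours and 15 minutes leg 2 → 9:13 PM UTC.
Sao Paulo is UTC−3:00, so local arrival = 9:13 PM − 3:00 = 6:13 PM on Aug 23.

6:13 PM on August 23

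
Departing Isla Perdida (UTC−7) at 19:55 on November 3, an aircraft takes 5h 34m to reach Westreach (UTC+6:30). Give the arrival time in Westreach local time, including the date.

Convert departure to UTC: 19:55 + 7:00 = 02:55 UTC on Nov 4.
Add 5 hours and 34 minutes travel time → 08:29 UTC.
Westreach is UTC+6:30, so local arrival = 08:29 + 6:30 = 14:59 on Nov 4.

14:59 on November 4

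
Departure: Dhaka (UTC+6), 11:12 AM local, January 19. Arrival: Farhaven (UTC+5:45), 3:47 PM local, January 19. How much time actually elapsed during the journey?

Farhaven is 0:15 behind Dhaka.
Clock-face elapsed time (ignoring zones) is 4 hours 35 minutes.
Actual elapsed = 4 hours 35 minutes + 0:15 = 4 hours 50 minutes.

4 hours 50 minutes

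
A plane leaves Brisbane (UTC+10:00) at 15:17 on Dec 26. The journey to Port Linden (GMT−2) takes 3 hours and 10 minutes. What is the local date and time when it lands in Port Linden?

Convert departure to UTC: 15:17 − 10:00 = 05:17 UTC on Dec 26.
Add 3 hours and 10 minutes travel time → 08:27 UTC.
Port Linden is UTC−2:00, so local arrival = 08:27 − 2:00 = 06:27 on Dec 26.

06:27 on December 26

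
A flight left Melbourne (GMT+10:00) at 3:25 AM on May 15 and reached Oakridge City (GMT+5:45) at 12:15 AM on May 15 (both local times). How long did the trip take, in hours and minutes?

Departure in UTC: 3:25 AM − 10:00 = 5:25 PM on May 14.
Arrival in UTC: 12:15 AM − 5:45 = 6:30 PM on May 14.
Elapsed = 6:30 PM − 5:25 PM = 1 hour 5 minutes.

1 hour 5 minutes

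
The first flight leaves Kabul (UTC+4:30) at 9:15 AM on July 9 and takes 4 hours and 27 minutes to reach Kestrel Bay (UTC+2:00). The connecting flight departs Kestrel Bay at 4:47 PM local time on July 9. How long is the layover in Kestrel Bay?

5 hours 35 minutes

Convert departure to UTC: 9:15 AM − 4:30 = 4:45 AM UTC on Jul 9.
Add 4 hours and 27 minutes flight time → 9:12 AM UTC.
Kestrel Bay is UTC+2:00, so local arrival = 9:12 AM + 2:00 = 11:12 AM on Jul 9.
Layover = 4:47 PM − 11:12 AM = 5 hours 35 minutes.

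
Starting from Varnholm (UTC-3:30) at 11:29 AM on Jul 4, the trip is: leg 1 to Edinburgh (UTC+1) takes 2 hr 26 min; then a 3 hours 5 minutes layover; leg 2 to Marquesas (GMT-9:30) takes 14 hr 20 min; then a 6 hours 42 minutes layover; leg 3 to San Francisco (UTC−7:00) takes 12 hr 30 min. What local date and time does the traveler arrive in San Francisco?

11:02 PM on July 5

Convert departure to UTC: 11:29 AM + 3:30 = 2:59 PM UTC on Jul 4.
Add 2 hours and 26 minutes leg 1 → 5:25 PM UTC.
Add 3 hours and 5 minutes layover in Edinburgh → 8:30 PM UTC.
Add 14 hours 20 minutes leg 2 → 10:50 AM UTC (Jul 5).
Add 6 hours 42 minutes layover in Marquesas → 5:32 PM UTC.
Add 12 hours 30 minutes leg 3 → 6:02 AM UTC (Jul 6).
San Francisco is UTC−7:00, so local arrival = 6:02 AM − 7:00 = 11:02 PM on Jul 5.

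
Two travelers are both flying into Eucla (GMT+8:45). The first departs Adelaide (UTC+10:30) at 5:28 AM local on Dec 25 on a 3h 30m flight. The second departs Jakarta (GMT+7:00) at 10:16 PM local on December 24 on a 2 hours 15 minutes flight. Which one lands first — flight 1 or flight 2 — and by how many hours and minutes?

Flight 1 in UTC: 5:28 AM − 10:30 = 6:58 PM on Dec 24.
+3 hours 30 minutes → arrive 10:28 PM UTC on Dec 24.
Flight 2 in UTC: 10:16 PM − 7:00 = 3:16 PM on Dec 24.
+2 hours 15 minutes → arrive 5:31 PM UTC on Dec 24.
Flight 2 lands earlier by 4 hours 57 minutes.

the second, by 4 hours 57 minutes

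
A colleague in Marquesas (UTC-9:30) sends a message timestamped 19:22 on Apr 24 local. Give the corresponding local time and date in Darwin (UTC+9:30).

In UTC: 19:22 + 9:30 = 04:52 on Apr 25.
Darwin is UTC+9:30: 04:52 + 9:30 = 14:22 on Apr 25.

14:22 on April 25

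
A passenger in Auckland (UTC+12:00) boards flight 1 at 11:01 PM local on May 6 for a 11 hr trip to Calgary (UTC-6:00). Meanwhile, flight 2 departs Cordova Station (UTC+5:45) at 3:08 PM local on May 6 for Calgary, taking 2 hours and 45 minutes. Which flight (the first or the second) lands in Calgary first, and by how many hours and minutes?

the second, by 9 hours 53 minutes

Flight 1 in UTC: 11:01 PM − 12:00 = 11:01 AM on May 6.
+11 hours → arrive 10:01 PM UTC on May 6.
Flight 2 in UTC: 3:08 PM − 5:45 = 9:23 AM on May 6.
+2 hours 45 minutes → arrive 12:08 PM UTC on May 6.
Flight 2 lands earlier by 9 hours 53 minutes.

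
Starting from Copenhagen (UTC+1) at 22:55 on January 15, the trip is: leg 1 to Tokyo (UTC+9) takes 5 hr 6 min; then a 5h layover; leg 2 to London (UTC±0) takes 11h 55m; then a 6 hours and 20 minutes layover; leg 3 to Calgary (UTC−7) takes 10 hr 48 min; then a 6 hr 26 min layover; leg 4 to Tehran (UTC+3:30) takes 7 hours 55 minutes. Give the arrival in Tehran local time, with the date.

06:55 on Jan 18

Convert departure to UTC: 22:55 − 1:00 = 21:55 UTC on Jan 15.
Add 5 hours 6 minutes leg 1 → 03:01 UTC (Jan 16).
Add 5 hours layover in Tokyo → 08:01 UTC.
Add 11 hours and 55 minutes leg 2 → 19:56 UTC.
Add 6 hours 20 minutes layover in London → 02:16 UTC (Jan 17).
Add 10 hours and 48 minutes leg 3 → 13:04 UTC.
Add 6 hours 26 minutes layover in Calgary → 19:30 UTC.
Add 7 hours and 55 minutes leg 4 → 03:25 UTC (Jan 18).
Tehran is UTC+3:30, so local arrival = 03:25 + 3:30 = 06:55 on Jan 18.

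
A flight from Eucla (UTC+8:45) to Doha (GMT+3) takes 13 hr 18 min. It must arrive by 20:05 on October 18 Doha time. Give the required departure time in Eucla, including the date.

Target arrival in UTC: 20:05 − 3:00 = 17:05 on Oct 18.
Subtract 13 hours and 18 minutes → departure 03:47 UTC on Oct 18.
Eucla is UTC+8:45: 03:47 + 8:45 = 12:32 on Oct 18.

12:32 on October 18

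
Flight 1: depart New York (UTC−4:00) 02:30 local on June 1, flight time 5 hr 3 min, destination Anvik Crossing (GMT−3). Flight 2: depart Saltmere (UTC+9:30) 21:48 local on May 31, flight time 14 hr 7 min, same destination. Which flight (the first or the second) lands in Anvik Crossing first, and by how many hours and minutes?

the second, by 9 hours 8 minutes

Flight 1 in UTC: 02:30 + 4:00 = 06:30 on Jun 1.
+5 hours 3 minutes → arrive 11:33 UTC on Jun 1.
Flight 2 in UTC: 21:48 − 9:30 = 12:18 on May 31.
+14 hours and 7 minutes → arrive 02:25 UTC on Jun 1.
Flight 2 lands earlier by 9 hours 8 minutes.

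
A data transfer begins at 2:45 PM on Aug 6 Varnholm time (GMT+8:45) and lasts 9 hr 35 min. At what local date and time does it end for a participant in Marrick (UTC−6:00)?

Convert start to UTC: 2:45 PM − 8:45 = 6:00 AM UTC on Aug 6.
Add 9 hours and 35 minutes duration → 3:35 PM UTC.
Marrick is UTC−6:00, so local end time = 3:35 PM − 6:00 = 9:35 AM on Aug 6.

9:35 AM on Aug 6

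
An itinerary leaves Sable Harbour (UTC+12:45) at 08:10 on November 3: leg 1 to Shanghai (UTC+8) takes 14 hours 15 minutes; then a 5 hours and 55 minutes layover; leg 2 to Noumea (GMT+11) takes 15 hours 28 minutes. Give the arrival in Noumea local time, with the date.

Convert departure to UTC: 08:10 − 12:45 = 19:25 UTC on Nov 2.
Add 14 hours and 15 minutes leg 1 → 09:40 UTC (Nov 3).
Add 5 hours and 55 minutes layover in Shanghai → 15:35 UTC.
Add 15 hours and 28 minutes leg 2 → 07:03 UTC (Nov 4).
Noumea is UTC+11:00, so local arrival = 07:03 + 11:00 = 18:03 on Nov 4.

18:03 on November 4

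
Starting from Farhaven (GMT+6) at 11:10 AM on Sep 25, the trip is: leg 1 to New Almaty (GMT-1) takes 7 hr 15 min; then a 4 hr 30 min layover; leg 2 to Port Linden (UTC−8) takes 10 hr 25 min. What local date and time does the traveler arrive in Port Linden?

Convert departure to UTC: 11:10 AM − 6:00 = 5:10 AM UTC on Sep 25.
Add 7 hours 15 minutes leg 1 → 12:25 PM UTC.
Add 4 hours and 30 minutes layover in New Almaty → 4:55 PM UTC.
Add 10 hours 25 minutes leg 2 → 3:20 AM UTC (Sep 26).
Port Linden is UTC−8:00, so local arrival = 3:20 AM − 8:00 = 7:20 PM on Sep 25.

7:20 PM on Sep 25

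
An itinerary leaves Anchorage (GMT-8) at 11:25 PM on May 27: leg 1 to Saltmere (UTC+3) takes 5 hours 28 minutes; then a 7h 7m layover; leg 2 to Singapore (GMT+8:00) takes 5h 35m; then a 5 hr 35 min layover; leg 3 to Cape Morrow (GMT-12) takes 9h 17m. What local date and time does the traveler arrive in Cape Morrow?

4:27 AM on May 29

Convert departure to UTC: 11:25 PM + 8:00 = 7:25 AM UTC on May 28.
Add 5 hours 28 minutes leg 1 → 12:53 PM UTC.
Add 7 hours and 7 minutes layover in Saltmere → 8:00 PM UTC.
Add 5 hours and 35 minutes leg 2 → 1:35 AM UTC (May 29).
Add 5 hours 35 minutes layover in Singapore → 7:10 AM UTC.
Add 9 hours 17 minutes leg 3 → 4:27 PM UTC.
Cape Morrow is UTC−12:00, so local arrival = 4:27 PM − 12:00 = 4:27 AM on May 29.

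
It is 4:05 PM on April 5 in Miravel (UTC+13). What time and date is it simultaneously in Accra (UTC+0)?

3:05 AM on April 5

In UTC: 4:05 PM − 13:00 = 3:05 AM on Apr 5.
Accra is UTC+0, so it is 3:05 AM on Apr 5.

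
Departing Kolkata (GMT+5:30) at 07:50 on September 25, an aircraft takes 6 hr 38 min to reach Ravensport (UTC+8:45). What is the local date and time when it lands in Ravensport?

17:43 on September 25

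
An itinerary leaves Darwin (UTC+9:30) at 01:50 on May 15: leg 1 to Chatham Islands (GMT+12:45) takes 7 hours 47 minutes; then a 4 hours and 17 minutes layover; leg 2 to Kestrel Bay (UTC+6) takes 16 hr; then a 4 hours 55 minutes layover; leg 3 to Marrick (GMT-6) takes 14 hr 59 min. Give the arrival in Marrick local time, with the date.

Convert departure to UTC: 01:50 − 9:30 = 16:20 UTC on May 14.
Add 7 hours 47 minutes leg 1 → 00:07 UTC (May 15).
Add 4 hours 17 minutes layover in Chatham Islands → 04:24 UTC.
Add 16 hours leg 2 → 20:24 UTC.
Add 4 hours 55 minutes layover in Kestrel Bay → 01:19 UTC (May 16).
Add 14 hours 59 minutes leg 3 → 16:18 UTC.
Marrick is UTC−6:00, so local arrival = 16:18 − 6:00 = 10:18 on May 16.

10:18 on May 16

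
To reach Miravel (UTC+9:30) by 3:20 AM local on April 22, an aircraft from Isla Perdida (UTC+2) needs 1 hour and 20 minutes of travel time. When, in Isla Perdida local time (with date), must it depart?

6:30 PM on April 21

Target arrival in UTC: 3:20 AM − 9:30 = 5:50 PM on Apr 21.
Subtract 1 hour 20 minutes → departure 4:30 PM UTC on Apr 21.
Isla Perdida is UTC+2:00: 4:30 PM + 2:00 = 6:30 PM on Apr 21.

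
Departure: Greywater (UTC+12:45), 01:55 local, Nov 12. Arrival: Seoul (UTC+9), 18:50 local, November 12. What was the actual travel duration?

20 hours 40 minutes

Departure in UTC: 01:55 − 12:45 = 13:10 on Nov 11.
Arrival in UTC: 18:50 − 9:00 = 09:50 on Nov 12.
Elapsed = 09:50 − 13:10 (+1 day) = 20 hours 40 minutes.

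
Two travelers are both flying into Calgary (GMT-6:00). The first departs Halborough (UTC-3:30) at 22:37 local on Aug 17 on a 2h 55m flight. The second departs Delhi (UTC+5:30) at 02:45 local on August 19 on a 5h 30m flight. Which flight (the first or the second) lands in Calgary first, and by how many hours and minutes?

Flight 1 in UTC: 22:37 + 3:30 = 02:07 on Aug 18.
+2 hours 55 minutes → arrive 05:02 UTC on Aug 18.
Flight 2 in UTC: 02:45 − 5:30 = 21:15 on Aug 18.
+5 hours and 30 minutes → arrive 02:45 UTC on Aug 19.
Flight 1 lands earlier by 21 hours 43 minutes.

the first, by 21 hours 43 minutes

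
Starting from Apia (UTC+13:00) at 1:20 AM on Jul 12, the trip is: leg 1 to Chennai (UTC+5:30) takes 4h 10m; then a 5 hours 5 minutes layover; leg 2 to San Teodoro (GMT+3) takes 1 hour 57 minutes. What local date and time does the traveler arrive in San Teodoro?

2:32 AM on July 12

Convert departure to UTC: 1:20 AM − 13:00 = 12:20 PM UTC on Jul 11.
Add 4 hours 10 minutes leg 1 → 4:30 PM UTC.
Add 5 hours and 5 minutes layover in Chennai → 9:35 PM UTC.
Add 1 hour and 57 minutes leg 2 → 11:32 PM UTC.
San Teodoro is UTC+3:00, so local arrival = 11:32 PM + 3:00 = 2:32 AM on Jul 12.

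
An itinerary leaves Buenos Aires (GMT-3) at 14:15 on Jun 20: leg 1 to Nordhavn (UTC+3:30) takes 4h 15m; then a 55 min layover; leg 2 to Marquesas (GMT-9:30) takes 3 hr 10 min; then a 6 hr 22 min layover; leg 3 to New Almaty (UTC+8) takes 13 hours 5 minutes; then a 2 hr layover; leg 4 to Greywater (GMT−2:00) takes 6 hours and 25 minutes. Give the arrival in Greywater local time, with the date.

Convert departure to UTC: 14:15 + 3:00 = 17:15 UTC on Jun 20.
Add 4 hours and 15 minutes leg 1 → 21:30 UTC.
Add 55 minutes layover in Nordhavn → 22:25 UTC.
Add 3 hours and 10 minutes leg 2 → 01:35 UTC (Jun 21).
Add 6 hours 22 minutes layover in Marquesas → 07:57 UTC.
Add 13 hours and 5 minutes leg 3 → 21:02 UTC.
Add 2 hours layover in New Almaty → 23:02 UTC.
Add 6 hours and 25 minutes leg 4 → 05:27 UTC (Jun 22).
Greywater is UTC−2:00, so local arrival = 05:27 − 2:00 = 03:27 on Jun 22.

03:27 on June 22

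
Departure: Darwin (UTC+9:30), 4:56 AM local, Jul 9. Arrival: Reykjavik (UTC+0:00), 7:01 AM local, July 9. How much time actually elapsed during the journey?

11 hours 35 minutes

Departure in UTC: 4:56 AM − 9:30 = 7:26 PM on Jul 8.
Arrival is already UTC: 7:01 AM on Jul 9.
Elapsed = 7:01 AM − 7:26 PM (+1 day) = 11 hours 35 minutes.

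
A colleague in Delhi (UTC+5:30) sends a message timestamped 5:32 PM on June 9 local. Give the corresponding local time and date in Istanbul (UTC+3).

3:02 PM on June 9

Istanbul is 2:30 behind Delhi.
Shift by the zone difference: 5:32 PM − 2:30 = 3:02 PM on Jun 9 in Istanbul.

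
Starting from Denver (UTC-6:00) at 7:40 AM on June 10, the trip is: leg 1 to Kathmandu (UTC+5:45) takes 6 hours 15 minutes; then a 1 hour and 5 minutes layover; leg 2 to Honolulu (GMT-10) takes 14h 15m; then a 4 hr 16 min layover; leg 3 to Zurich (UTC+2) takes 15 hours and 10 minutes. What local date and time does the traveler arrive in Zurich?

Convert departure to UTC: 7:40 AM + 6:00 = 1:40 PM UTC on Jun 10.
Add 6 hours 15 minutes leg 1 → 7:55 PM UTC.
Add 1 hour and 5 minutes layover in Kathmandu → 9:00 PM UTC.
Add 14 hours and 15 minutes leg 2 → 11:15 AM UTC (Jun 11).
Add 4 hours 16 minutes layover in Honolulu → 3:31 PM UTC.
Add 15 hours 10 minutes leg 3 → 6:41 AM UTC (Jun 12).
Zurich is UTC+2:00, so local arrival = 6:41 AM + 2:00 = 8:41 AM on Jun 12.

8:41 AM on June 12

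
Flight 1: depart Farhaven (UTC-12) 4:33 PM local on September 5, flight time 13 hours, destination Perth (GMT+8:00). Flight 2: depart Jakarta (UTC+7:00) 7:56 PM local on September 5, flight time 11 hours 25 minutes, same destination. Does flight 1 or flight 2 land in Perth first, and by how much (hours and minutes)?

the second, by 17 hours 12 minutes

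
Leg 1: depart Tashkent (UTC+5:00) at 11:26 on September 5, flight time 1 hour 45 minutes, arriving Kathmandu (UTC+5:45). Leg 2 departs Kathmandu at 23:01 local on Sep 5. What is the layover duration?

9 hours 5 minutes

Convert departure to UTC: 11:26 − 5:00 = 06:26 UTC on Sep 5.
Add 1 hour and 45 minutes flight time → 08:11 UTC.
Kathmandu is UTC+5:45, so local arrival = 08:11 + 5:45 = 13:56 on Sep 5.
Layover = 23:01 − 13:56 = 9 hours 5 minutes.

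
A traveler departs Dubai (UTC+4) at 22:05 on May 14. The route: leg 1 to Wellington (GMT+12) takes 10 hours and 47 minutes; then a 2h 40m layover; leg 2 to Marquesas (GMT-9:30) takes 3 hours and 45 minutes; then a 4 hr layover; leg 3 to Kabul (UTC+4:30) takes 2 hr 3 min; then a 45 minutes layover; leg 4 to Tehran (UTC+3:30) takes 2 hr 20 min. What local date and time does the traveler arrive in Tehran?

Convert departure to UTC: 22:05 − 4:00 = 18:05 UTC on May 14.
Add 10 hours 47 minutes leg 1 → 04:52 UTC (May 15).
Add 2 hours 40 minutes layover in Wellington → 07:32 UTC.
Add 3 hours 45 minutes leg 2 → 11:17 UTC.
Add 4 hours layover in Marquesas → 15:17 UTC.
Add 2 hours 3 minutes leg 3 → 17:20 UTC.
Add 45 minutes layover in Kabul → 18:05 UTC.
Add 2 hours 20 minutes leg 4 → 20:25 UTC.
Tehran is UTC+3:30, so local arrival = 20:25 + 3:30 = 23:55 on May 15.

23:55 on May 15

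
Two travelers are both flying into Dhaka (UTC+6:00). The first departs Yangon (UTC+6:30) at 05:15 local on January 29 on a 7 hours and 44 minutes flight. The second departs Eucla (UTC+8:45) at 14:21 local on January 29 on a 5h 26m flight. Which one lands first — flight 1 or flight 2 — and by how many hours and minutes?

Flight 1 in UTC: 05:15 − 6:30 = 22:45 on Jan 28.
+7 hours and 44 minutes → arrive 06:29 UTC on Jan 29.
Flight 2 in UTC: 14:21 − 8:45 = 05:36 on Jan 29.
+5 hours and 26 minutes → arrive 11:02 UTC on Jan 29.
Flight 1 lands earlier by 4 hours 33 minutes.

the first, by 4 hours 33 minutes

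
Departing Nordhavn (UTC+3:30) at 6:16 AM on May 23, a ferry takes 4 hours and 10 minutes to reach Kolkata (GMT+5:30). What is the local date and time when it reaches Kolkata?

12:26 PM on May 23

Convert departure to UTC: 6:16 AM − 3:30 = 2:46 AM UTC on May 23.
Add 4 hours and 10 minutes travel time → 6:56 AM UTC.
Kolkata is UTC+5:30, so local arrival = 6:56 AM + 5:30 = 12:26 PM on May 23.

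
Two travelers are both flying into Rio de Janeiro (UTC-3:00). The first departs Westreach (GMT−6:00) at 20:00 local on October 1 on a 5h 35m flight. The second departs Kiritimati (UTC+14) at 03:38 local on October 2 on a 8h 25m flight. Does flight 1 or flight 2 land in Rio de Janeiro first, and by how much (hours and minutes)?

the second, by 9 hours 32 minutes

Flight 1 in UTC: 20:00 + 6:00 = 02:00 on Oct 2.
+5 hours and 35 minutes → arrive 07:35 UTC on Oct 2.
Flight 2 in UTC: 03:38 − 14:00 = 13:38 on Oct 1.
+8 hours 25 minutes → arrive 22:03 UTC on Oct 1.
Flight 2 lands earlier by 9 hours 32 minutes.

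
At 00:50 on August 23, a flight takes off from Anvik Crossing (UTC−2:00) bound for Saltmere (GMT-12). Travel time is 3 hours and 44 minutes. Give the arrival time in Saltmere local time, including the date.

18:34 on Aug 22

Convert departure to UTC: 00:50 + 2:00 = 02:50 UTC on Aug 23.
Add 3 hours 44 minutes travel time → 06:34 UTC.
Saltmere is UTC−12:00, so local arrival = 06:34 − 12:00 = 18:34 on Aug 22.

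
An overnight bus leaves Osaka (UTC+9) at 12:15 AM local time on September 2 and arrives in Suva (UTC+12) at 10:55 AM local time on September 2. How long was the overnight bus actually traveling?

Departure in UTC: 12:15 AM − 9:00 = 3:15 PM on Sep 1.
Arrival in UTC: 10:55 AM − 12:00 = 10:55 PM on Sep 1.
Elapsed = 10:55 PM − 3:15 PM = 7 hours 40 minutes.

7 hours 40 minutes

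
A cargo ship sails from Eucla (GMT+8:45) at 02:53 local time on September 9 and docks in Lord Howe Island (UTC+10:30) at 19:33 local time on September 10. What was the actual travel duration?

Departure in UTC: 02:53 − 8:45 = 18:08 on Sep 8.
Arrival in UTC: 19:33 − 10:30 = 09:03 on Sep 10.
Elapsed = 09:03 − 18:08 (+2 days) = 38 hours 55 minutes.

38 hours 55 minutes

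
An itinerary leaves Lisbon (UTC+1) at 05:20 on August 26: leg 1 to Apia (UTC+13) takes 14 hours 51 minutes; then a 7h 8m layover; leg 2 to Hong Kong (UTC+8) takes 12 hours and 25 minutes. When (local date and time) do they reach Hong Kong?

22:44 on August 27

Convert departure to UTC: 05:20 − 1:00 = 04:20 UTC on Aug 26.
Add 14 hours 51 minutes leg 1 → 19:11 UTC.
Add 7 hours 8 minutes layover in Apia → 02:19 UTC (Aug 27).
Add 12 hours 25 minutes leg 2 → 14:44 UTC.
Hong Kong is UTC+8:00, so local arrival = 14:44 + 8:00 = 22:44 on Aug 27.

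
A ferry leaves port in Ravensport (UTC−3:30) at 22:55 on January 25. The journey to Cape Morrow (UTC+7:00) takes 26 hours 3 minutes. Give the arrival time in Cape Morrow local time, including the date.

11:28 on January 27

Convert departure to UTC: 22:55 + 3:30 = 02:25 UTC on Jan 26.
Add 26 hours 3 minutes travel time → 04:28 UTC (Jan 27).
Cape Morrow is UTC+7:00, so local arrival = 04:28 + 7:00 = 11:28 on Jan 27.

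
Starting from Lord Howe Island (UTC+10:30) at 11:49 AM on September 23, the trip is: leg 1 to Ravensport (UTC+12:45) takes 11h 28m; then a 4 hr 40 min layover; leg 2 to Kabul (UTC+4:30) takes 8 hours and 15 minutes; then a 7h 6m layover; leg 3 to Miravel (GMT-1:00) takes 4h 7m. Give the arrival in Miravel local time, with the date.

Convert departure to UTC: 11:49 AM − 10:30 = 1:19 AM UTC on Sep 23.
Add 11 hours 28 minutes leg 1 → 12:47 PM UTC.
Add 4 hours 40 minutes layover in Ravensport → 5:27 PM UTC.
Add 8 hours 15 minutes leg 2 → 1:42 AM UTC (Sep 24).
Add 7 hours 6 minutes layover in Kabul → 8:48 AM UTC.
Add 4 hours and 7 minutes leg 3 → 12:55 PM UTC.
Miravel is UTC−1:00, so local arrival = 12:55 PM − 1:00 = 11:55 AM on Sep 24.

11:55 AM on Sep 24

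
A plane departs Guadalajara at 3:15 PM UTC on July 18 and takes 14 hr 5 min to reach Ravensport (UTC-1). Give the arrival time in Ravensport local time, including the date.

Departure is given in UTC: 3:15 PM on Jul 18.
Add 14 hours and 5 minutes → 5:20 AM UTC (Jul 19).
Ravensport is UTC−1:00: 5:20 AM − 1:00 = 4:20 AM on Jul 19.

4:20 AM on July 19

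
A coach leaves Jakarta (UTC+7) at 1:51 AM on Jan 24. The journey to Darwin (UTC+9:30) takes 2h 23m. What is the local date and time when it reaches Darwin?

6:44 AM on January 24

Convert departure to UTC: 1:51 AM − 7:00 = 6:51 PM UTC on Jan 23.
Add 2 hours and 23 minutes travel time → 9:14 PM UTC.
Darwin is UTC+9:30, so local arrival = 9:14 PM + 9:30 = 6:44 AM on Jan 24.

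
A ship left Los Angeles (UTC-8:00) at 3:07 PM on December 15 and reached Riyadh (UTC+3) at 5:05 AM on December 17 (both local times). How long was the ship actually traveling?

26 hours 58 minutes

Departure in UTC: 3:07 PM + 8:00 = 11:07 PM on Dec 15.
Arrival in UTC: 5:05 AM − 3:00 = 2:05 AM on Dec 17.
Elapsed = 2:05 AM − 11:07 PM (+2 days) = 26 hours 58 minutes.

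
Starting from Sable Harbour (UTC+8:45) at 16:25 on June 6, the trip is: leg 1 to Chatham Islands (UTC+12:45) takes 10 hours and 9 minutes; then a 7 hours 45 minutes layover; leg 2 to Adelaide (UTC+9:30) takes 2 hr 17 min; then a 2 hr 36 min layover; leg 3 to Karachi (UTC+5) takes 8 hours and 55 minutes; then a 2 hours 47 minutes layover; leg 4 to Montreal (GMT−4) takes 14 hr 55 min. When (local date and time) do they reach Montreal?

05:04 on June 8

Convert departure to UTC: 16:25 − 8:45 = 07:40 UTC on Jun 6.
Add 10 hours and 9 minutes leg 1 → 17:49 UTC.
Add 7 hours 45 minutes layover in Chatham Islands → 01:34 UTC (Jun 7).
Add 2 hours 17 minutes leg 2 → 03:51 UTC.
Add 2 hours and 36 minutes layover in Adelaide → 06:27 UTC.
Add 8 hours and 55 minutes leg 3 → 15:22 UTC.
Add 2 hours 47 minutes layover in Karachi → 18:09 UTC.
Add 14 hours 55 minutes leg 4 → 09:04 UTC (Jun 8).
Montreal is UTC−4:00, so local arrival = 09:04 − 4:00 = 05:04 on Jun 8.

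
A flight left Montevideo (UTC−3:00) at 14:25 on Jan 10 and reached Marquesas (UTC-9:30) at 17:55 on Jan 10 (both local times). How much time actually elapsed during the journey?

10 hours

Departure in UTC: 14:25 + 3:00 = 17:25 on Jan 10.
Arrival in UTC: 17:55 + 9:30 = 03:25 on Jan 11.
Elapsed = 03:25 − 17:25 (+1 day) = 10 hours.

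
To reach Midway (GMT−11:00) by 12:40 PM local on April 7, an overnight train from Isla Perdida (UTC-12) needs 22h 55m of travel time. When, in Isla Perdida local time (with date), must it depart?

12:45 PM on Apr 6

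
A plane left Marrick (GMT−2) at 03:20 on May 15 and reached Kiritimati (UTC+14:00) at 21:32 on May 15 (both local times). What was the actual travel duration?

2 hours 12 minutes

Departure in UTC: 03:20 + 2:00 = 05:20 on May 15.
Arrival in UTC: 21:32 − 14:00 = 07:32 on May 15.
Elapsed = 07:32 − 05:20 = 2 hours 12 minutes.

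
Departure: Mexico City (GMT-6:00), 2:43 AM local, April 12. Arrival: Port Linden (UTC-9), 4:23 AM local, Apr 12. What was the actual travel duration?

4 hours 40 minutes

Port Linden is 3:00 behind Mexico City.
Clock-face elapsed time (ignoring zones) is 1 hour 40 minutes.
Actual elapsed = 1 hour 40 minutes + 3:00 = 4 hours 40 minutes.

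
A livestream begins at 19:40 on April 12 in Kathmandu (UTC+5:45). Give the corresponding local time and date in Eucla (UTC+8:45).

22:40 on April 12

In UTC: 19:40 − 5:45 = 13:55 on Apr 12.
Eucla is UTC+8:45: 13:55 + 8:45 = 22:40 on Apr 12.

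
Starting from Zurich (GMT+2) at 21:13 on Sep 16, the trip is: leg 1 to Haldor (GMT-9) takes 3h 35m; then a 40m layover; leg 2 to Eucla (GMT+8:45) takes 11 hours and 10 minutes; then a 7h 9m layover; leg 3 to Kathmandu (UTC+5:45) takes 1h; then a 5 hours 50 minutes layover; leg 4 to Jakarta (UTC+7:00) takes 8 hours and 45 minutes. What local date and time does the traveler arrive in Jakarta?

Convert departure to UTC: 21:13 − 2:00 = 19:13 UTC on Sep 16.
Add 3 hours 35 minutes leg 1 → 22:48 UTC.
Add 40 minutes layover in Haldor → 23:28 UTC.
Add 11 hours and 10 minutes leg 2 → 10:38 UTC (Sep 17).
Add 7 hours and 9 minutes layover in Eucla → 17:47 UTC.
Add 1 hour leg 3 → 18:47 UTC.
Add 5 hours 50 minutes layover in Kathmandu → 00:37 UTC (Sep 18).
Add 8 hours and 45 minutes leg 4 → 09:22 UTC.
Jakarta is UTC+7:00, so local arrival = 09:22 + 7:00 = 16:22 on Sep 18.

16:22 on September 18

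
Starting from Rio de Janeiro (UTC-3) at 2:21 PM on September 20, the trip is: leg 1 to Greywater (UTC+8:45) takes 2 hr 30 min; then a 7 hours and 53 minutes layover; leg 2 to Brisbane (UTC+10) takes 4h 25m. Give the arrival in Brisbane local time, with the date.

Convert departure to UTC: 2:21 PM + 3:00 = 5:21 PM UTC on Sep 20.
Add 2 hours and 30 minutes leg 1 → 7:51 PM UTC.
Add 7 hours 53 minutes layover in Greywater → 3:44 AM UTC (Sep 21).
Add 4 hours 25 minutes leg 2 → 8:09 AM UTC.
Brisbane is UTC+10:00, so local arrival = 8:09 AM + 10:00 = 6:09 PM on Sep 21.

6:09 PM on September 21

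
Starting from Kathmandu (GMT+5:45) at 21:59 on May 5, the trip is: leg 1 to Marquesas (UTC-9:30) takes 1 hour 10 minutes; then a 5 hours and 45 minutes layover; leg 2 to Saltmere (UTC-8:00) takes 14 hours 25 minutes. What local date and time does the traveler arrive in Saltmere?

Convert departure to UTC: 21:59 − 5:45 = 16:14 UTC on May 5.
Add 1 hour 10 minutes leg 1 → 17:24 UTC.
Add 5 hours 45 minutes layover in Marquesas → 23:09 UTC.
Add 14 hours 25 minutes leg 2 → 13:34 UTC (May 6).
Saltmere is UTC−8:00, so local arrival = 13:34 − 8:00 = 05:34 on May 6.

05:34 on May 6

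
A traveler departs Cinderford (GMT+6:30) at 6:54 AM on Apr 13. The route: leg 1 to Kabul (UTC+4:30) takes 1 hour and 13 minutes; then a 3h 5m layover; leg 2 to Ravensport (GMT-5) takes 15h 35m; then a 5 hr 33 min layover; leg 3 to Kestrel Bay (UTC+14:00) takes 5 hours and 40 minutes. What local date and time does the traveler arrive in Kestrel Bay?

Convert departure to UTC: 6:54 AM − 6:30 = 12:24 AM UTC on Apr 13.
Add 1 hour 13 minutes leg 1 → 1:37 AM UTC.
Add 3 hours 5 minutes layover in Kabul → 4:42 AM UTC.
Add 15 hours 35 minutes leg 2 → 8:17 PM UTC.
Add 5 hours 33 minutes layover in Ravensport → 1:50 AM UTC (Apr 14).
Add 5 hours and 40 minutes leg 3 → 7:30 AM UTC.
Kestrel Bay is UTC+14:00, so local arrival = 7:30 AM + 14:00 = 9:30 PM on Apr 14.

9:30 PM on April 14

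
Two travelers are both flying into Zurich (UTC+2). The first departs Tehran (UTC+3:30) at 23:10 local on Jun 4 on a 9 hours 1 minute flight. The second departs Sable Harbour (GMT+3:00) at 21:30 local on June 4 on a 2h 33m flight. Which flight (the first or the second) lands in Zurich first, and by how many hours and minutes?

the second, by 7 hours 38 minutes

Flight 1 in UTC: 23:10 − 3:30 = 19:40 on Jun 4.
+9 hours and 1 minute → arrive 04:41 UTC on Jun 5.
Flight 2 in UTC: 21:30 − 3:00 = 18:30 on Jun 4.
+2 hours 33 minutes → arrive 21:03 UTC on Jun 4.
Flight 2 lands earlier by 7 hours 38 minutes.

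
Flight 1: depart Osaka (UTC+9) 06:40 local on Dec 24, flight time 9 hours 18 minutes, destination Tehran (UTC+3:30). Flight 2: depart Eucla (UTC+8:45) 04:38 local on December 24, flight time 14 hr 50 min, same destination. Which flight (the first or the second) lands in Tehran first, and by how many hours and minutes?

Flight 1 in UTC: 06:40 − 9:00 = 21:40 on Dec 23.
+9 hours 18 minutes → arrive 06:58 UTC on Dec 24.
Flight 2 in UTC: 04:38 − 8:45 = 19:53 on Dec 23.
+14 hours and 50 minutes → arrive 10:43 UTC on Dec 24.
Flight 1 lands earlier by 3 hours 45 minutes.

the first, by 3 hours 45 minutes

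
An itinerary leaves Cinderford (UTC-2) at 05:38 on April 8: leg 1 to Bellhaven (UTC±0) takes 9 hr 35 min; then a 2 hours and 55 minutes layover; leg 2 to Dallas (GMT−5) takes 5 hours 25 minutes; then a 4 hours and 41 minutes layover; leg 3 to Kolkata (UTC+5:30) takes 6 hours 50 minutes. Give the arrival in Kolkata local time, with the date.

18:34 on April 9

Convert departure to UTC: 05:38 + 2:00 = 07:38 UTC on Apr 8.
Add 9 hours 35 minutes leg 1 → 17:13 UTC.
Add 2 hours and 55 minutes layover in Bellhaven → 20:08 UTC.
Add 5 hours and 25 minutes leg 2 → 01:33 UTC (Apr 9).
Add 4 hours 41 minutes layover in Dallas → 06:14 UTC.
Add 6 hours 50 minutes leg 3 → 13:04 UTC.
Kolkata is UTC+5:30, so local arrival = 13:04 + 5:30 = 18:34 on Apr 9.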